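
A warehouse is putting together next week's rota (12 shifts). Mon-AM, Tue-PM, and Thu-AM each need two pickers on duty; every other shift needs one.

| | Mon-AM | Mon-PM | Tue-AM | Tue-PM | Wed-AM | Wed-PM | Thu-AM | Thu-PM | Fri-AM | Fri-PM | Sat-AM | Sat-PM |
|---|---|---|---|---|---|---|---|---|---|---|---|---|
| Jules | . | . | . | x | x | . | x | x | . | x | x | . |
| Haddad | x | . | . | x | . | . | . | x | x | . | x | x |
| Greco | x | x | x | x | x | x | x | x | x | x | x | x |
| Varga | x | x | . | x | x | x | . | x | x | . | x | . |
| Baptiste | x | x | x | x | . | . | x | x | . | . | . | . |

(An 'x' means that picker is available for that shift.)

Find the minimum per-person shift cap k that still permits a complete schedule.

3

With 5 pickers and 15 worker-slots to fill, someone must work at least ⌈15/5⌉ = 3 shifts, so k ≥ 3.
k = 3 works: Mon-AM→Varga+Baptiste, Mon-PM→Greco, Tue-AM→Greco, Tue-PM→Varga+Baptiste, Wed-AM→Jules, Wed-PM→Greco, Thu-AM→Jules+Baptiste, Thu-PM→Varga, Fri-AM→Haddad, Fri-PM→Jules, Sat-AM→Haddad, Sat-PM→Haddad.
Loads: Jules 3, Haddad 3, Greco 3, Varga 3, Baptiste 3 — all ≤ 3.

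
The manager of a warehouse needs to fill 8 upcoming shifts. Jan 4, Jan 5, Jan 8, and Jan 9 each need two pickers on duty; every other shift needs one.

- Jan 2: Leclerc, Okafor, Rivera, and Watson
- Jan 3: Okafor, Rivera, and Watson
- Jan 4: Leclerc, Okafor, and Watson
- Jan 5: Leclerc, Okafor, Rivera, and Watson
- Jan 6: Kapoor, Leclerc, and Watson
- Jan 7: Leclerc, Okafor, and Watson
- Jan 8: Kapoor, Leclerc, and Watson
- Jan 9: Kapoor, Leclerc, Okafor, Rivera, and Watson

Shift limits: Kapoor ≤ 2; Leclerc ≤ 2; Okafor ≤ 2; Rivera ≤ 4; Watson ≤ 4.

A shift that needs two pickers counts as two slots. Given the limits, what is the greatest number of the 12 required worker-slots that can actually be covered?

12

Total capacity across all pickers is 2+2+2+4+4 = 14, and 12 slots are needed, so at most 12 can be filled.
An assignment achieving 12: Jan 2→Rivera, Jan 3→Okafor, Jan 4→Leclerc+Okafor, Jan 5→Rivera+Watson, Jan 6→Kapoor, Jan 7→Leclerc, Jan 8→Kapoor+Watson, Jan 9→Rivera+Watson.
Loads: Kapoor 2/2, Leclerc 2/2, Okafor 2/2, Rivera 3/4, Watson 3/4.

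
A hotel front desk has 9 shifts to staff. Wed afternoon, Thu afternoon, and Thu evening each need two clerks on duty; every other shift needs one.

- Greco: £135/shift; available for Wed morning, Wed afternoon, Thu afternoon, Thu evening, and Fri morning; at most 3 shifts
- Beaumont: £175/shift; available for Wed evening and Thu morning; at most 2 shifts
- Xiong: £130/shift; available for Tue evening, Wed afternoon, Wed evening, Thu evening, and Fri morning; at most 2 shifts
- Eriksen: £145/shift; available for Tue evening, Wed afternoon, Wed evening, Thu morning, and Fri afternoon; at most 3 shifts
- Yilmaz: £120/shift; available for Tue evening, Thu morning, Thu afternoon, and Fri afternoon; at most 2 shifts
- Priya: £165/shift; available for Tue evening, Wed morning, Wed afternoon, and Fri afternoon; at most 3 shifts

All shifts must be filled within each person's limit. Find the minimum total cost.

£1670

Thu afternoon can only be covered by Greco and Yilmaz, so that assignment is forced.
Thu evening can only be covered by Greco and Xiong, so that assignment is forced.
Picking the cheapest available clerk for each shift independently would cost £1540, but that ignores the shift limits.
An optimal schedule: Tue evening→Priya, Wed morning→Greco, Wed afternoon→Eriksen+Priya, Wed evening→Eriksen, Thu morning→Yilmaz, Thu afternoon→Yilmaz+Greco, Thu evening→Xiong+Greco, Fri morning→Xiong, Fri afternoon→Eriksen.
Total: 165 + 135 + 145 + 165 + 145 + 120 + 120 + 135 + 130 + 135 + 130 + 145 = £1670.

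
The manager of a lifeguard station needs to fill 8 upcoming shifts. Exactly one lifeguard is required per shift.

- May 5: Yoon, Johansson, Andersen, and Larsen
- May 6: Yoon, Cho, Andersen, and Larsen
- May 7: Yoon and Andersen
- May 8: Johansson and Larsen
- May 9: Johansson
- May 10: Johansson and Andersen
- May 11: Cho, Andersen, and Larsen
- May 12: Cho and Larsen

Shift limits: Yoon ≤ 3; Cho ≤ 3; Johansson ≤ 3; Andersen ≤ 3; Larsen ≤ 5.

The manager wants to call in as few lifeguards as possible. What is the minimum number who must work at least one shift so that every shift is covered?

3

8 slots to fill and no one can take more than 5, so at least ⌈8/5⌉ = 2 lifeguards are needed.
Shifts {May 7, May 9, May 12} need 3 slots, but among the lifeguards available for them (Yoon, Cho, Johansson, Andersen, and Larsen) any 2 together supply at most 2. So 2 lifeguards are not enough.
Yoon, Cho, and Johansson alone can cover everything: May 5→Yoon, May 6→Yoon, May 7→Yoon, May 8→Johansson, May 9→Johansson, May 10→Johansson, May 11→Cho, May 12→Cho.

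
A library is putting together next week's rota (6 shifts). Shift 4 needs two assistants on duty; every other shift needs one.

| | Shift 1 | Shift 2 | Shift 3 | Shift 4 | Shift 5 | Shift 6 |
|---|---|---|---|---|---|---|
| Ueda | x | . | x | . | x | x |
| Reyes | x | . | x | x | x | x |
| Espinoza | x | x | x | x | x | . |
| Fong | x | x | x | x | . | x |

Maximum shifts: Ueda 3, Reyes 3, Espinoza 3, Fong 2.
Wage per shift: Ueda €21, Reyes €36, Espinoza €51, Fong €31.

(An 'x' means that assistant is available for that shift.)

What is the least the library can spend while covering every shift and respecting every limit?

Picking the cheapest available assistant for each shift independently would cost €182, but that ignores the shift limits.
An optimal schedule: Shift 1→Ueda, Shift 2→Fong, Shift 3→Reyes, Shift 4→Fong+Reyes, Shift 5→Ueda, Shift 6→Ueda.
Total: 21 + 31 + 36 + 31 + 36 + 21 + 21 = €197.

€197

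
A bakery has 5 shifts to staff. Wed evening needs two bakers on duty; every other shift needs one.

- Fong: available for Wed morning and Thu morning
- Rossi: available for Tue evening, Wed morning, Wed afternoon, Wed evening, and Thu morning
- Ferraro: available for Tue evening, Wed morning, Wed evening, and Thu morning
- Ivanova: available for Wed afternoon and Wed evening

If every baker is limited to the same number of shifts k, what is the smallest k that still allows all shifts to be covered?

With 4 bakers and 6 worker-slots to fill, someone must work at least ⌈6/4⌉ = 2 shifts, so k ≥ 2.
k = 2 works: Tue evening→Rossi, Wed morning→Fong, Wed afternoon→Rossi, Wed evening→Ferraro+Ivanova, Thu morning→Fong.
Loads: Fong 2, Rossi 2, Ferraro 1, Ivanova 1 — all ≤ 2.

2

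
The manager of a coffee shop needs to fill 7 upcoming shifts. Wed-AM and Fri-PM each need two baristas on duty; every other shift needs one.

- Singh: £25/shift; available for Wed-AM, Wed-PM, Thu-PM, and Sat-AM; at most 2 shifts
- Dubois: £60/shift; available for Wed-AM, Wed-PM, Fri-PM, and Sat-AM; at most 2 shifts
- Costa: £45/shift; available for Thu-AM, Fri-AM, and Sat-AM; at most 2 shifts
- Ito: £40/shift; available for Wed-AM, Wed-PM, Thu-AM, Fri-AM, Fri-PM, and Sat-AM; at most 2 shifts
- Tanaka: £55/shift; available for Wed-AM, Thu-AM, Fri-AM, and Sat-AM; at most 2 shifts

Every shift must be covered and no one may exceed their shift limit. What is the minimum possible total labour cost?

Thu-PM can only be covered by Singh, so that assignment is forced.
Fri-PM can only be covered by Dubois and Ito, so that assignment is forced.
Picking the cheapest available barista for each shift independently would cost £320, but that ignores the shift limits.
An optimal schedule: Wed-AM→Ito+Tanaka, Wed-PM→Singh, Thu-AM→Costa, Thu-PM→Singh, Fri-AM→Costa, Fri-PM→Ito+Dubois, Sat-AM→Tanaka.
Total: 40 + 55 + 25 + 45 + 25 + 45 + 40 + 60 + 55 = £390.

£390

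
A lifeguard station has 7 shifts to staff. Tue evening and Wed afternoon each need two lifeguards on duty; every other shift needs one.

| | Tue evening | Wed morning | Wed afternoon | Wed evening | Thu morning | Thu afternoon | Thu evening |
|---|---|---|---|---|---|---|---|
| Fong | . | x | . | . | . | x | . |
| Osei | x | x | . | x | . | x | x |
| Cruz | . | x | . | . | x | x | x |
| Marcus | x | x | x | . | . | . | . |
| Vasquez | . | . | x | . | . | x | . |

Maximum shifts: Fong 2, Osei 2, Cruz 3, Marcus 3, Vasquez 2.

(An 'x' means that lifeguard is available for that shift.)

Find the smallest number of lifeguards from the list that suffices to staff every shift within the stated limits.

4

9 slots to fill and no one can take more than 3, so at least ⌈9/3⌉ = 3 lifeguards are needed.
Any 3 lifeguards together have capacity at most 3+3+2 = 8 < 9 slots, so 3 can never suffice.
Osei, Cruz, Marcus, and Vasquez alone can cover everything: Tue evening→Osei+Marcus, Wed morning→Cruz, Wed afternoon→Marcus+Vasquez, Wed evening→Osei, Thu morning→Cruz, Thu afternoon→Vasquez, Thu evening→Cruz.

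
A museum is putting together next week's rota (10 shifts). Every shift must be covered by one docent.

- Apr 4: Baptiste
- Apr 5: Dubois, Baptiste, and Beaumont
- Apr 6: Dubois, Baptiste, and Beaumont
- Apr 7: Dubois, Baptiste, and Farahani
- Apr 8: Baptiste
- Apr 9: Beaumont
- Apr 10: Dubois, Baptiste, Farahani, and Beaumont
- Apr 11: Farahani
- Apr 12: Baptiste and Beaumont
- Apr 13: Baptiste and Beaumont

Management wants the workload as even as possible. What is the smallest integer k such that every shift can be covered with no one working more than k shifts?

3

With 4 docents and 10 worker-slots to fill, someone must work at least ⌈10/4⌉ = 3 shifts, so k ≥ 3.
k = 3 works: Apr 4→Baptiste, Apr 5→Dubois, Apr 6→Dubois, Apr 7→Dubois, Apr 8→Baptiste, Apr 9→Beaumont, Apr 10→Farahani, Apr 11→Farahani, Apr 12→Baptiste, Apr 13→Beaumont.
Loads: Dubois 3, Baptiste 3, Farahani 2, Beaumont 2 — all ≤ 3.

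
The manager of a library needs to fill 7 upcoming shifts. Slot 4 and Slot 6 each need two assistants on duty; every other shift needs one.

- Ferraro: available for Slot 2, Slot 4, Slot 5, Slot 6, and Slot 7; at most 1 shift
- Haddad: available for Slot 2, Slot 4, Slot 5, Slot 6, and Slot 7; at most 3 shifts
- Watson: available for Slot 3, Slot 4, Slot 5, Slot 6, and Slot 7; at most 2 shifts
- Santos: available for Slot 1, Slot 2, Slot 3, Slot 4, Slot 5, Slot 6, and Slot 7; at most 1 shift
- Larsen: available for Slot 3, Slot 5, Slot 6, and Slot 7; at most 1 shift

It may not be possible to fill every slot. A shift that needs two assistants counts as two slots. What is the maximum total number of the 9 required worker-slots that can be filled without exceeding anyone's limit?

8

Total capacity across all assistants is 1+3+2+1+1 = 8, and 9 slots are needed, so at most 8 can be filled.
An assignment achieving 8: Slot 1→Santos, Slot 2→Ferraro, Slot 3→Watson, Slot 4→Haddad+Watson, Slot 5→Haddad, Slot 6→Haddad+Larsen.
Loads: Ferraro 1/1, Haddad 3/3, Watson 2/2, Santos 1/1, Larsen 1/1.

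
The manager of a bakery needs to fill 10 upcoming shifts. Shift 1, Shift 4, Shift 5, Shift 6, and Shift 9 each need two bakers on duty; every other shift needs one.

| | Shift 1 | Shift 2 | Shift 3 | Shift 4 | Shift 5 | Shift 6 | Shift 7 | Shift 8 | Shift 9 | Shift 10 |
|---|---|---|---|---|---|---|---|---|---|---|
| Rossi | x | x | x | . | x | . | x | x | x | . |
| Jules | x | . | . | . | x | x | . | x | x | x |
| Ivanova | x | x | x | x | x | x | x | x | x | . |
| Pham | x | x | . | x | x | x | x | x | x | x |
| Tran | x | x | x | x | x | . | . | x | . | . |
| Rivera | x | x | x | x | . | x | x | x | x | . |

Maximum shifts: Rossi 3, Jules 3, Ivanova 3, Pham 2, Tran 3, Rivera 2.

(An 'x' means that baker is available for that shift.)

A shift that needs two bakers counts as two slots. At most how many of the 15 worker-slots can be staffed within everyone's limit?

15

Total capacity across all bakers is 3+3+3+2+3+2 = 16, and 15 slots are needed, so at most 15 can be filled.
An assignment achieving 15: Shift 1→Tran+Rivera, Shift 2→Rossi, Shift 3→Rossi, Shift 4→Ivanova+Pham, Shift 5→Jules+Ivanova, Shift 6→Jules+Ivanova, Shift 7→Rossi, Shift 8→Tran, Shift 9→Pham+Rivera, Shift 10→Jules.
Loads: Rossi 3/3, Jules 3/3, Ivanova 3/3, Pham 2/2, Tran 2/3, Rivera 2/2.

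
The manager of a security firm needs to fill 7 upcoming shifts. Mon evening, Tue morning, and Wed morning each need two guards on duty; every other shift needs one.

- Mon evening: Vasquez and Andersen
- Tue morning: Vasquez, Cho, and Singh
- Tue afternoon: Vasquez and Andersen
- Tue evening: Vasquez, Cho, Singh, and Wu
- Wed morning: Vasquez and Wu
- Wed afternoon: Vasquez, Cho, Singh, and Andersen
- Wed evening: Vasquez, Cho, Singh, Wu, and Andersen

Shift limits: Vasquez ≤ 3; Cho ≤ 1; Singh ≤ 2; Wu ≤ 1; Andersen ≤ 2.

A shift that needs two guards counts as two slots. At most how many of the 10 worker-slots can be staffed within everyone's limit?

Total capacity across all guards is 3+1+2+1+2 = 9, and 10 slots are needed, so at most 9 can be filled.
An assignment achieving 9: Mon evening→Vasquez+Andersen, Tue morning→Cho+Singh, Tue afternoon→Vasquez, Tue evening→Singh, Wed morning→Vasquez+Wu, Wed afternoon→Andersen.
Loads: Vasquez 3/3, Cho 1/1, Singh 2/2, Wu 1/1, Andersen 2/2.

9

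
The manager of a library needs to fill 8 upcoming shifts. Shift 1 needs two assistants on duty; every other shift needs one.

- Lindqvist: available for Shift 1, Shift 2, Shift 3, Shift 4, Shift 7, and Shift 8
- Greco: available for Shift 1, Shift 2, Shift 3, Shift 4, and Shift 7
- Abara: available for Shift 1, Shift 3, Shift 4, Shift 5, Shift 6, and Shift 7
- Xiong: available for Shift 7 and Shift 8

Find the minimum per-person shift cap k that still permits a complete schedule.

3

With 4 assistants and 9 worker-slots to fill, someone must work at least ⌈9/4⌉ = 3 shifts, so k ≥ 3.
k = 3 works: Shift 1→Lindqvist+Greco, Shift 2→Lindqvist, Shift 3→Greco, Shift 4→Greco, Shift 5→Abara, Shift 6→Abara, Shift 7→Abara, Shift 8→Lindqvist.
Loads: Lindqvist 3, Greco 3, Abara 3, Xiong 0 — all ≤ 3.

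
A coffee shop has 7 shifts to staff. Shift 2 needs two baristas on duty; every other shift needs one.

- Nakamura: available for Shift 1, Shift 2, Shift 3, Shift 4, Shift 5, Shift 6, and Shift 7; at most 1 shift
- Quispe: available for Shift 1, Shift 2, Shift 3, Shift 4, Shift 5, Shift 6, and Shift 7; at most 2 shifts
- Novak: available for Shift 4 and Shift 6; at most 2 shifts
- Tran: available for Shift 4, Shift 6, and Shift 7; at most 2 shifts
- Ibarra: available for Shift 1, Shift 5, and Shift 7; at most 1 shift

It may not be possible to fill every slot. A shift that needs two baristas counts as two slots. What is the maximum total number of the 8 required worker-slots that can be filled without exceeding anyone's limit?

Total capacity across all baristas is 1+2+2+2+1 = 8, and 8 slots are needed, so at most 8 can be filled.
Shifts {Shift 1, Shift 2, Shift 3, Shift 5} need 5 slots but only Nakamura, Quispe, and Ibarra are available for them, supplying at most 4 — so at least 1 slot must go unfilled.
An assignment achieving 7: Shift 1→Ibarra, Shift 2→Nakamura+Quispe, Shift 3→Quispe, Shift 4→Novak, Shift 6→Novak, Shift 7→Tran.
Loads: Nakamura 1/1, Quispe 2/2, Novak 2/2, Tran 1/2, Ibarra 1/1.

7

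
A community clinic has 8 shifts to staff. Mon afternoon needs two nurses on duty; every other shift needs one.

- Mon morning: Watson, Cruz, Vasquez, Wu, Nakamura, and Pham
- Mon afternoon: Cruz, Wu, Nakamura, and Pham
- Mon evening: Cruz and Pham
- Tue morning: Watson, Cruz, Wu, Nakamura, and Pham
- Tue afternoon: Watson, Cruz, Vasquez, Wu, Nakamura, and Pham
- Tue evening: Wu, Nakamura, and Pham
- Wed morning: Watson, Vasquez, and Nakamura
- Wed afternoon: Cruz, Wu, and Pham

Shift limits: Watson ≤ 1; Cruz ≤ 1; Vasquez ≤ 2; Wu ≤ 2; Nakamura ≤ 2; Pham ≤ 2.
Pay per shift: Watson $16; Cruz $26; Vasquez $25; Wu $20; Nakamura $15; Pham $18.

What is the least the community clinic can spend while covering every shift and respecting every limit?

Picking the cheapest available nurse for each shift independently would cost $144, but that ignores the shift limits.
An optimal schedule: Mon morning→Vasquez, Mon afternoon→Pham+Wu, Mon evening→Pham, Tue morning→Watson, Tue afternoon→Vasquez, Tue evening→Nakamura, Wed morning→Nakamura, Wed afternoon→Wu.
Total: 25 + 18 + 20 + 18 + 16 + 25 + 15 + 15 + 20 = $172.

$172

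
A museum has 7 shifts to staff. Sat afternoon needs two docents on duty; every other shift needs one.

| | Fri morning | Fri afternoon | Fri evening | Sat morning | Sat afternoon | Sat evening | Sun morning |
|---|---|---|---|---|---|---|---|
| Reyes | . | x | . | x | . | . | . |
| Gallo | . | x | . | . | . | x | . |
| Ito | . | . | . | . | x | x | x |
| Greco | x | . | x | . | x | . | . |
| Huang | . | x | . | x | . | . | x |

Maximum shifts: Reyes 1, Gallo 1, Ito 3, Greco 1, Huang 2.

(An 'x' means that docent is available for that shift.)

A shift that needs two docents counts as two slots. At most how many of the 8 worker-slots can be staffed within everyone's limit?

Total capacity across all docents is 1+1+3+1+2 = 8, and 8 slots are needed, so at most 8 can be filled.
Shifts {Fri morning, Fri evening} need 2 slots but only Greco are available for them, supplying at most 1 — so at least 1 slot must go unfilled.
An assignment achieving 6: Fri morning→Greco, Fri afternoon→Huang, Sat morning→Reyes, Sat afternoon→Ito, Sat evening→Gallo, Sun morning→Ito.
Loads: Reyes 1/1, Gallo 1/1, Ito 2/3, Greco 1/1, Huang 1/2.

6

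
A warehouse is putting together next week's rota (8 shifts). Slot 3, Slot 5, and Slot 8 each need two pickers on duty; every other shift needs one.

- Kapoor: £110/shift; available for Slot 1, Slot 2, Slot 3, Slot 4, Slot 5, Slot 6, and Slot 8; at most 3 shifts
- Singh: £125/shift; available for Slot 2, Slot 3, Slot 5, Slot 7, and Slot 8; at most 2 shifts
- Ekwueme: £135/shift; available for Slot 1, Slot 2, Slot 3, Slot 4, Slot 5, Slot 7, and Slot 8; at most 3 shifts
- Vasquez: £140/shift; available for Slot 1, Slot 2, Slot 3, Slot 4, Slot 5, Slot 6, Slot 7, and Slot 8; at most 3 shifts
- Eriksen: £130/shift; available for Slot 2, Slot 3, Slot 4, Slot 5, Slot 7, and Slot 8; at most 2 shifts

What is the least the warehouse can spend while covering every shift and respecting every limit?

£1385

Picking the cheapest available picker for each shift independently would cost £1270, but that ignores the shift limits.
An optimal schedule: Slot 1→Kapoor, Slot 2→Singh, Slot 3→Eriksen+Ekwueme, Slot 4→Kapoor, Slot 5→Eriksen+Ekwueme, Slot 6→Kapoor, Slot 7→Singh, Slot 8→Ekwueme+Vasquez.
Total: 110 + 125 + 130 + 135 + 110 + 130 + 135 + 110 + 125 + 135 + 140 = £1385.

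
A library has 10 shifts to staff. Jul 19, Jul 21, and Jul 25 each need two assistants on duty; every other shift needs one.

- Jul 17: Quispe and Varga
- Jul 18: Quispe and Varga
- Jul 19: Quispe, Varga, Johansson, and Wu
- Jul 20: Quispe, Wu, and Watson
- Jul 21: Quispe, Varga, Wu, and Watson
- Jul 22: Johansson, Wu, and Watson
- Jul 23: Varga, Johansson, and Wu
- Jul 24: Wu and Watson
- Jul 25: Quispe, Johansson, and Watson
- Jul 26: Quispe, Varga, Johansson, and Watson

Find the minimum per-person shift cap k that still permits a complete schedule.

With 5 assistants and 13 worker-slots to fill, someone must work at least ⌈13/5⌉ = 3 shifts, so k ≥ 3.
k = 3 works: Jul 17→Quispe, Jul 18→Quispe, Jul 19→Varga+Johansson, Jul 20→Quispe, Jul 21→Wu+Watson, Jul 22→Johansson, Jul 23→Varga, Jul 24→Wu, Jul 25→Johansson+Watson, Jul 26→Varga.
Loads: Quispe 3, Varga 3, Johansson 3, Wu 2, Watson 2 — all ≤ 3.

3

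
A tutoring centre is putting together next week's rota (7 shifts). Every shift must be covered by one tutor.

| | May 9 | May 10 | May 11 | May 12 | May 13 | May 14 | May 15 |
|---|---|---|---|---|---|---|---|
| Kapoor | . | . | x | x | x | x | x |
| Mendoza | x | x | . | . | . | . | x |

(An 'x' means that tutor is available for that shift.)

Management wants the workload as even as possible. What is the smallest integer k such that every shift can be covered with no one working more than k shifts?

4

With 2 tutors and 7 worker-slots to fill, someone must work at least ⌈7/2⌉ = 4 shifts, so k ≥ 4.
k = 4 works: May 9→Mendoza, May 10→Mendoza, May 11→Kapoor, May 12→Kapoor, May 13→Kapoor, May 14→Kapoor, May 15→Mendoza.
Loads: Kapoor 4, Mendoza 3 — all ≤ 4.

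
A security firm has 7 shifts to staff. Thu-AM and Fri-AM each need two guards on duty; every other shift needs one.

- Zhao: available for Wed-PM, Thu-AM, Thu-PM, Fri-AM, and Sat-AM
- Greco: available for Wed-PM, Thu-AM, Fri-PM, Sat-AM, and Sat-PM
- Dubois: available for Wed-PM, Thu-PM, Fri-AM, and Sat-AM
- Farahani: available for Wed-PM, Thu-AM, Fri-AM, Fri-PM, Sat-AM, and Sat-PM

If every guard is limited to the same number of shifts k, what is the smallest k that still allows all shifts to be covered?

With 4 guards and 9 worker-slots to fill, someone must work at least ⌈9/4⌉ = 3 shifts, so k ≥ 3.
k = 3 works: Wed-PM→Dubois, Thu-AM→Zhao+Greco, Thu-PM→Zhao, Fri-AM→Zhao+Dubois, Fri-PM→Greco, Sat-AM→Dubois, Sat-PM→Greco.
Loads: Zhao 3, Greco 3, Dubois 3, Farahani 0 — all ≤ 3.

3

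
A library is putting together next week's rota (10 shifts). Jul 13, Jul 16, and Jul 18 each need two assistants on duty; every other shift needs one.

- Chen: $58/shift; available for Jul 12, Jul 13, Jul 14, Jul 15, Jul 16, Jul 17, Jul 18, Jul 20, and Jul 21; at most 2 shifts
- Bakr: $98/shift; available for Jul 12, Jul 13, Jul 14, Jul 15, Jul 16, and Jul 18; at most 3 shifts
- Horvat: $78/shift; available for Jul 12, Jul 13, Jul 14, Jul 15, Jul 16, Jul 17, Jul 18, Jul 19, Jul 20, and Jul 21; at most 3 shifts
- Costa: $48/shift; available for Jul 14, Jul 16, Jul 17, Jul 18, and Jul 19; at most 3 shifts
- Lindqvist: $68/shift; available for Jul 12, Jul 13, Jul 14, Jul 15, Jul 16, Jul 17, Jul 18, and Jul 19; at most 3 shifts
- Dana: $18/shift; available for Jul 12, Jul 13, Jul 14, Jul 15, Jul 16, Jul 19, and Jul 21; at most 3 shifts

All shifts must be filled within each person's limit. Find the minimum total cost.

Picking the cheapest available assistant for each shift independently would cost $444, but that ignores the shift limits.
An optimal schedule: Jul 12→Dana, Jul 13→Lindqvist+Horvat, Jul 14→Costa, Jul 15→Chen, Jul 16→Lindqvist+Horvat, Jul 17→Costa, Jul 18→Costa+Lindqvist, Jul 19→Dana, Jul 20→Chen, Jul 21→Dana.
Total: 18 + 68 + 78 + 48 + 58 + 68 + 78 + 48 + 48 + 68 + 18 + 58 + 18 = $674.

$674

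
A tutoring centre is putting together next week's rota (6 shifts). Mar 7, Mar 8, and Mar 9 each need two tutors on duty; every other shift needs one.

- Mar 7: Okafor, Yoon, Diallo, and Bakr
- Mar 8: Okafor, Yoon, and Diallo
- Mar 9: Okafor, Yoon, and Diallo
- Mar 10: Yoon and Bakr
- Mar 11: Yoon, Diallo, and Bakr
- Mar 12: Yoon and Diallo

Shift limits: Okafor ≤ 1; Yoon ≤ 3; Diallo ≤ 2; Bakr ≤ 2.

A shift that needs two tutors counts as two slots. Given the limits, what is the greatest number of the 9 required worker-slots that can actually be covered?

Total capacity across all tutors is 1+3+2+2 = 8, and 9 slots are needed, so at most 8 can be filled.
An assignment achieving 8: Mar 7→Diallo+Bakr, Mar 8→Okafor+Yoon, Mar 9→Diallo, Mar 10→Yoon, Mar 11→Bakr, Mar 12→Yoon.
Loads: Okafor 1/1, Yoon 3/3, Diallo 2/2, Bakr 2/2.

8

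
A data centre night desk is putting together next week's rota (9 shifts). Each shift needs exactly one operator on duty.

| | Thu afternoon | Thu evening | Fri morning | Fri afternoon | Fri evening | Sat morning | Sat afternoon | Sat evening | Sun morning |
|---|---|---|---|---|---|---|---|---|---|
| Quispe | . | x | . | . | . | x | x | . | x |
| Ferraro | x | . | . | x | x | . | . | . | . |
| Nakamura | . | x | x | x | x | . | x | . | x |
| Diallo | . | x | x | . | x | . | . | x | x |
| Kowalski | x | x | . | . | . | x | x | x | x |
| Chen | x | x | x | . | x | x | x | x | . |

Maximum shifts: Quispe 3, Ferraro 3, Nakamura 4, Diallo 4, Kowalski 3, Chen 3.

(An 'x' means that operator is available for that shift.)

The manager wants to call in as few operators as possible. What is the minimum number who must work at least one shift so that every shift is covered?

9 slots to fill and no one can take more than 4, so at least ⌈9/4⌉ = 3 operators are needed.
Quispe, Ferraro, and Diallo alone can cover everything: Thu afternoon→Ferraro, Thu evening→Quispe, Fri morning→Diallo, Fri afternoon→Ferraro, Fri evening→Ferraro, Sat morning→Quispe, Sat afternoon→Quispe, Sat evening→Diallo, Sun morning→Diallo.

3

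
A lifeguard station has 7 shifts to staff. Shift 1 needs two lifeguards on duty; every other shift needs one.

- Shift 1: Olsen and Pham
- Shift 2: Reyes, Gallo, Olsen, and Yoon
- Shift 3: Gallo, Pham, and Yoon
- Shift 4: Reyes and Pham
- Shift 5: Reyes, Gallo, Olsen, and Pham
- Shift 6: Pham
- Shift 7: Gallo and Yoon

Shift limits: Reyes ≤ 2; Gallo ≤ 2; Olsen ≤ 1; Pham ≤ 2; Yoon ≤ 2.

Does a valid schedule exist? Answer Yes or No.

Yes

Shift 1 can only be covered by Olsen and Pham, so that assignment is forced.
Shift 6 can only be covered by Pham, so that assignment is forced.
One valid schedule: Shift 1→Olsen+Pham, Shift 2→Yoon, Shift 3→Gallo, Shift 4→Reyes, Shift 5→Reyes, Shift 6→Pham, Shift 7→Gallo.
Loads: Reyes 2/2, Gallo 2/2, Olsen 1/1, Pham 2/2, Yoon 1/2 — all within limits.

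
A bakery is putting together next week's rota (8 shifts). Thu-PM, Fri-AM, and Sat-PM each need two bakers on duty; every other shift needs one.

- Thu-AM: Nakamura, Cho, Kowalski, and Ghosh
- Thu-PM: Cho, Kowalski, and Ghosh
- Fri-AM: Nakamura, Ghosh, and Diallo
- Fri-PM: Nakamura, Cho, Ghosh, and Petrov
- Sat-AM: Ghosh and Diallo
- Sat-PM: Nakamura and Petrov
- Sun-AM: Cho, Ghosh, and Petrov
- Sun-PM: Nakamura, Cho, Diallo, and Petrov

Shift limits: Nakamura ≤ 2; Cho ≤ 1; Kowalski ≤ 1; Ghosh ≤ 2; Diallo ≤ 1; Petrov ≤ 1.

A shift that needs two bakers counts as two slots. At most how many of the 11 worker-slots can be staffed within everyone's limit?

8

Total capacity across all bakers is 2+1+1+2+1+1 = 8, and 11 slots are needed, so at most 8 can be filled.
An assignment achieving 8: Thu-PM→Cho+Kowalski, Fri-AM→Nakamura+Ghosh, Sat-AM→Ghosh, Sat-PM→Nakamura+Petrov, Sun-PM→Diallo.
Loads: Nakamura 2/2, Cho 1/1, Kowalski 1/1, Ghosh 2/2, Diallo 1/1, Petrov 1/1.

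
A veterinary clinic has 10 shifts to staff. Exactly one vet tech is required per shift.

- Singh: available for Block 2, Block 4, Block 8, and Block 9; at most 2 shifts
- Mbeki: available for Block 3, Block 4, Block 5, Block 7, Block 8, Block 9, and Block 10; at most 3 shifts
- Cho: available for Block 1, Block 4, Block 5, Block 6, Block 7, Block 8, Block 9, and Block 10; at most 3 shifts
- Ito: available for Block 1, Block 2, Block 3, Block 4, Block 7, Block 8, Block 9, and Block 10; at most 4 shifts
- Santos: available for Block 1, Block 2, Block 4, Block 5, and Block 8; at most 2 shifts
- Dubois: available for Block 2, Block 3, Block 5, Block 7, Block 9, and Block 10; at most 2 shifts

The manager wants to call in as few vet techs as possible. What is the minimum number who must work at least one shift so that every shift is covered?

3

10 slots to fill and no one can take more than 4, so at least ⌈10/4⌉ = 3 vet techs are needed.
Mbeki, Cho, and Ito alone can cover everything: Block 1→Cho, Block 2→Ito, Block 3→Mbeki, Block 4→Mbeki, Block 5→Mbeki, Block 6→Cho, Block 7→Cho, Block 8→Ito, Block 9→Ito, Block 10→Ito.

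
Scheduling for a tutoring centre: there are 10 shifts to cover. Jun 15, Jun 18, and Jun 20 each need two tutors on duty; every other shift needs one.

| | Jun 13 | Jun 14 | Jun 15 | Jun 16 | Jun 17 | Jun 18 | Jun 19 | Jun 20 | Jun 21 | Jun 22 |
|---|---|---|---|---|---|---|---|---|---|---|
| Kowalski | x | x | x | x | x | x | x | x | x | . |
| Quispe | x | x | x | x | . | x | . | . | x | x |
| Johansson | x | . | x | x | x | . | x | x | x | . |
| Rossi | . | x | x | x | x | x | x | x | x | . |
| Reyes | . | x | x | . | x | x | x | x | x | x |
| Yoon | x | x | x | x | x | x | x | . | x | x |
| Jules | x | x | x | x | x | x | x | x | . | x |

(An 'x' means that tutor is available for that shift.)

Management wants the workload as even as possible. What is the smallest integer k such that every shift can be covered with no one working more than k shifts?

With 7 tutors and 13 worker-slots to fill, someone must work at least ⌈13/7⌉ = 2 shifts, so k ≥ 2.
k = 2 works: Jun 13→Kowalski, Jun 14→Kowalski, Jun 15→Yoon+Jules, Jun 16→Quispe, Jun 17→Johansson, Jun 18→Reyes+Yoon, Jun 19→Johansson, Jun 20→Rossi+Reyes, Jun 21→Rossi, Jun 22→Quispe.
Loads: Kowalski 2, Quispe 2, Johansson 2, Rossi 2, Reyes 2, Yoon 2, Jules 1 — all ≤ 2.

2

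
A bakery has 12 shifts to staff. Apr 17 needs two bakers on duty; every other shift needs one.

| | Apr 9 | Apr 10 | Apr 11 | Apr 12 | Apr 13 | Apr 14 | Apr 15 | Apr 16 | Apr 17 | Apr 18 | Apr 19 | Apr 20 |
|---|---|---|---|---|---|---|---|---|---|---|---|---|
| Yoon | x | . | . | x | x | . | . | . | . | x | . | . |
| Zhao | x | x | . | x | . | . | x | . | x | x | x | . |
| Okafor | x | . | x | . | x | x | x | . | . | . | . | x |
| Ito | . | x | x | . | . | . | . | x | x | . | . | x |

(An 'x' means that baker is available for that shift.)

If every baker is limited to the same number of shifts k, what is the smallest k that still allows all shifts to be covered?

4

With 4 bakers and 13 worker-slots to fill, someone must work at least ⌈13/4⌉ = 4 shifts, so k ≥ 4.
k = 4 works: Apr 9→Yoon, Apr 10→Zhao, Apr 11→Okafor, Apr 12→Yoon, Apr 13→Yoon, Apr 14→Okafor, Apr 15→Zhao, Apr 16→Ito, Apr 17→Zhao+Ito, Apr 18→Yoon, Apr 19→Zhao, Apr 20→Okafor.
Loads: Yoon 4, Zhao 4, Okafor 3, Ito 2 — all ≤ 4.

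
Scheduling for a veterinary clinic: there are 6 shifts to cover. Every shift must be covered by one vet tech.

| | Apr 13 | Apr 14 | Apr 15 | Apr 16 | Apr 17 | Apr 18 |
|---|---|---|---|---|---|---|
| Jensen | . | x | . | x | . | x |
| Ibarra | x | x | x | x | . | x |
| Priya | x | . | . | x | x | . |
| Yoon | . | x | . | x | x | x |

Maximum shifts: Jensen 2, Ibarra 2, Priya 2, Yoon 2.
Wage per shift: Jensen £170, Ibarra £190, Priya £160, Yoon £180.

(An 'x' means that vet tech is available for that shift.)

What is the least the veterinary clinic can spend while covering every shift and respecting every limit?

Apr 15 can only be covered by Ibarra, so that assignment is forced.
Picking the cheapest available vet tech for each shift independently would cost £1010, but that ignores the shift limits.
An optimal schedule: Apr 13→Priya, Apr 14→Jensen, Apr 15→Ibarra, Apr 16→Yoon, Apr 17→Priya, Apr 18→Jensen.
Total: 160 + 170 + 190 + 180 + 160 + 170 = £1030.

£1030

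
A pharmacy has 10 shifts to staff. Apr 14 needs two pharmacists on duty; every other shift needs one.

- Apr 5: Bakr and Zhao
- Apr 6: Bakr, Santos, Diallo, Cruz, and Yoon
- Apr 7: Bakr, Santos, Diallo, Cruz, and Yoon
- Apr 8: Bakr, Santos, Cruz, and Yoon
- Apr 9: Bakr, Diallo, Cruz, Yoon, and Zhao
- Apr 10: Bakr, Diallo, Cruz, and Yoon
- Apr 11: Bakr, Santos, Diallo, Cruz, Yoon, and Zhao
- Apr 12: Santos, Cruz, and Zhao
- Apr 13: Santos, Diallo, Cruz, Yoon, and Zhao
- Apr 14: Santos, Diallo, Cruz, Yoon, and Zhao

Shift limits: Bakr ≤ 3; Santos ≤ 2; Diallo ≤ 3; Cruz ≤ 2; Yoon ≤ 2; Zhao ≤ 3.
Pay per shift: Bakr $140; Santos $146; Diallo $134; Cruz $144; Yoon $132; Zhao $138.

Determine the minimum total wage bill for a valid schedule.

$1500

Picking the cheapest available pharmacist for each shift independently would cost $1466, but that ignores the shift limits.
An optimal schedule: Apr 5→Zhao, Apr 6→Diallo, Apr 7→Bakr, Apr 8→Yoon, Apr 9→Bakr, Apr 10→Yoon, Apr 11→Bakr, Apr 12→Zhao, Apr 13→Diallo, Apr 14→Diallo+Zhao.
Total: 138 + 134 + 140 + 132 + 140 + 132 + 140 + 138 + 134 + 134 + 138 = $1500.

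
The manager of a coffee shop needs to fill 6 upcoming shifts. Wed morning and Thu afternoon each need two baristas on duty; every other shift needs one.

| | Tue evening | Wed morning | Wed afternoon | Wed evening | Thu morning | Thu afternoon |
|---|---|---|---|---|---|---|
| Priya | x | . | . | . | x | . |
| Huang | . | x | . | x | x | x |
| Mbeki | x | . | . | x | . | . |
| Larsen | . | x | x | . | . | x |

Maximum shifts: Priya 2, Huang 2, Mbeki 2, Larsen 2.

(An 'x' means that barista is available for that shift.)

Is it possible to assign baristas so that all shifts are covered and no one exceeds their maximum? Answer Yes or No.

No

Total capacity is 8 and 8 slots are needed, so capacity alone doesn't rule it out.
Shifts {Wed morning, Wed afternoon, Thu afternoon} need 5 worker-slots in total, but the baristas available for any of those shifts (Huang and Larsen) can supply at most 4 among them. So no valid schedule exists.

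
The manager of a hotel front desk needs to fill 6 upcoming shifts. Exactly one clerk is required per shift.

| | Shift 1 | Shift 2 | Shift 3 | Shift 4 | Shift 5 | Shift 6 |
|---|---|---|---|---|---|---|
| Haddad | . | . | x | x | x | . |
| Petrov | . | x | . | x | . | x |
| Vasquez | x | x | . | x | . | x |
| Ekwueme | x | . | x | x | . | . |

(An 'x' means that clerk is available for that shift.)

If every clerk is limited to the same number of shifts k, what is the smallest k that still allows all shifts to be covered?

With 4 clerks and 6 worker-slots to fill, someone must work at least ⌈6/4⌉ = 2 shifts, so k ≥ 2.
k = 2 works: Shift 1→Vasquez, Shift 2→Petrov, Shift 3→Haddad, Shift 4→Vasquez, Shift 5→Haddad, Shift 6→Petrov.
Loads: Haddad 2, Petrov 2, Vasquez 2, Ekwueme 0 — all ≤ 2.

2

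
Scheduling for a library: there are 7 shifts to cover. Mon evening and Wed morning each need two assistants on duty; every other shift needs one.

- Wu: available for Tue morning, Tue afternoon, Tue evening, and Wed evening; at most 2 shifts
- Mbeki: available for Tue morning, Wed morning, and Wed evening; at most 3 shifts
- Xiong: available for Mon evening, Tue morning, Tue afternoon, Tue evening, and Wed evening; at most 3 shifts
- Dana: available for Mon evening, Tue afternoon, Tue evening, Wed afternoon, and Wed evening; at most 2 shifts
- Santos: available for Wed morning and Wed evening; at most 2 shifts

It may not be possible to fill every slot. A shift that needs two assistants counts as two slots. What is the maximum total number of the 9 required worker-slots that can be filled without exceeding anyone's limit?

9

Total capacity across all assistants is 2+3+3+2+2 = 12, and 9 slots are needed, so at most 9 can be filled.
An assignment achieving 9: Mon evening→Xiong+Dana, Tue morning→Wu, Tue afternoon→Wu, Tue evening→Xiong, Wed morning→Mbeki+Santos, Wed afternoon→Dana, Wed evening→Mbeki.
Loads: Wu 2/2, Mbeki 2/3, Xiong 2/3, Dana 2/2, Santos 1/2.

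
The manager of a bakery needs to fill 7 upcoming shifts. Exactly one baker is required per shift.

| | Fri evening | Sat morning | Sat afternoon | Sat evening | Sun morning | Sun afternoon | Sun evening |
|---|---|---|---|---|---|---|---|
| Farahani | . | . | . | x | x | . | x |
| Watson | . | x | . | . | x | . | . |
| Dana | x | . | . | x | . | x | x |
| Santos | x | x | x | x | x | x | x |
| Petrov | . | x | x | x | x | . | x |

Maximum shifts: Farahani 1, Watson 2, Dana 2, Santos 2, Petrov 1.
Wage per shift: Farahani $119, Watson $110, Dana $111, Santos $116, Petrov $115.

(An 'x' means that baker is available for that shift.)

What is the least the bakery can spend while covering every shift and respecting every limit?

Picking the cheapest available baker for each shift independently would cost $779, but that ignores the shift limits.
An optimal schedule: Fri evening→Dana, Sat morning→Watson, Sat afternoon→Petrov, Sat evening→Santos, Sun morning→Watson, Sun afternoon→Dana, Sun evening→Santos.
Total: 111 + 110 + 115 + 116 + 110 + 111 + 116 = $789.

$789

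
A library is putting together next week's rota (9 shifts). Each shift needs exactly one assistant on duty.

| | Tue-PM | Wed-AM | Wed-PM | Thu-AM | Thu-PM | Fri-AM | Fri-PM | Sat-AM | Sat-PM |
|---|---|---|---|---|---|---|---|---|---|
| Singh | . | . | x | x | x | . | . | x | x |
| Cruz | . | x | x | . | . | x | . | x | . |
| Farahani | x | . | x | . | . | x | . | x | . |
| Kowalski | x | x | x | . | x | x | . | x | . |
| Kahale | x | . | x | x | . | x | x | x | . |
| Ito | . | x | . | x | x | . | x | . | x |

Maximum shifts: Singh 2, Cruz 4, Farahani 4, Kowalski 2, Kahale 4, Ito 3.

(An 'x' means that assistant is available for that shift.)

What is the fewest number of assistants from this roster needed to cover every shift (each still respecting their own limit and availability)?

3

9 slots to fill and no one can take more than 4, so at least ⌈9/4⌉ = 3 assistants are needed.
Singh, Cruz, and Kahale alone can cover everything: Tue-PM→Kahale, Wed-AM→Cruz, Wed-PM→Cruz, Thu-AM→Kahale, Thu-PM→Singh, Fri-AM→Cruz, Fri-PM→Kahale, Sat-AM→Cruz, Sat-PM→Singh.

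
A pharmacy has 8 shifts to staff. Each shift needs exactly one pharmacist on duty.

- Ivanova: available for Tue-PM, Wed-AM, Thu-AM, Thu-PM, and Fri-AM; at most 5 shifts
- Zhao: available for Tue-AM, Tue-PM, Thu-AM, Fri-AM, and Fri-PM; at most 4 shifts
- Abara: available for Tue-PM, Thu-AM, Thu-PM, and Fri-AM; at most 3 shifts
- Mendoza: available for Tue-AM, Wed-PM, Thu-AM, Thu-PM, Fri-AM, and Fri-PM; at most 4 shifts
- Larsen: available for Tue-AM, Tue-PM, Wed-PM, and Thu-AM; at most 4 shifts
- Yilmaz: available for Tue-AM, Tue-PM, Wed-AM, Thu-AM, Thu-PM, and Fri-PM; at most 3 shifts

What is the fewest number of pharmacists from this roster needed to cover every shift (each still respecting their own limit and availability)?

8 slots to fill and no one can take more than 5, so at least ⌈8/5⌉ = 2 pharmacists are needed.
Ivanova and Mendoza alone can cover everything: Tue-AM→Mendoza, Tue-PM→Ivanova, Wed-AM→Ivanova, Wed-PM→Mendoza, Thu-AM→Ivanova, Thu-PM→Ivanova, Fri-AM→Ivanova, Fri-PM→Mendoza.

2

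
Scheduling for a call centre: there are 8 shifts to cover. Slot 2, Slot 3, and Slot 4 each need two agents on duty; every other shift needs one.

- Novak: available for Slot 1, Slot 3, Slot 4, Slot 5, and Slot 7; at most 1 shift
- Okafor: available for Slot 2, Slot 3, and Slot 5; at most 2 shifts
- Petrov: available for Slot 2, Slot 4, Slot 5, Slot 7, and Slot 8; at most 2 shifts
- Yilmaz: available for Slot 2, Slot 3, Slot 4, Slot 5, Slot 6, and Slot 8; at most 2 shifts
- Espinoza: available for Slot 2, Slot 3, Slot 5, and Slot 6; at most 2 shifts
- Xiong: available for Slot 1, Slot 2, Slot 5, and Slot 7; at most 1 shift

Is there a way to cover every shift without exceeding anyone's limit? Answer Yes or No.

No

Total capacity is 1+2+2+2+2+1 = 10 but 11 worker-slots are needed — infeasible.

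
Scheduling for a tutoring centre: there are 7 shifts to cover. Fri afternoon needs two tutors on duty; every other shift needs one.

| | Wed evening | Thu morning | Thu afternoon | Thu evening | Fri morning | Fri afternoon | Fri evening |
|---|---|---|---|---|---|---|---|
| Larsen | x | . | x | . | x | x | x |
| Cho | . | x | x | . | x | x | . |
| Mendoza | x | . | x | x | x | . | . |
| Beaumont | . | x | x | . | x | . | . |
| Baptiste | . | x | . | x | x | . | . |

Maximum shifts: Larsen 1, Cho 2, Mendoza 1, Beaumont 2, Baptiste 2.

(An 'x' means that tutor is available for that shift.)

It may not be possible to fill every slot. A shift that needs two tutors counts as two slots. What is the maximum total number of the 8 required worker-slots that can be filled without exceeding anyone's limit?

Total capacity across all tutors is 1+2+1+2+2 = 8, and 8 slots are needed, so at most 8 can be filled.
Shifts {Fri afternoon, Fri evening} need 3 slots but only Larsen and Cho are available for them, supplying at most 2 — so at least 1 slot must go unfilled.
An assignment achieving 7: Wed evening→Mendoza, Thu morning→Cho, Thu afternoon→Beaumont, Thu evening→Baptiste, Fri morning→Beaumont, Fri afternoon→Cho, Fri evening→Larsen.
Loads: Larsen 1/1, Cho 2/2, Mendoza 1/1, Beaumont 2/2, Baptiste 1/2.

7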